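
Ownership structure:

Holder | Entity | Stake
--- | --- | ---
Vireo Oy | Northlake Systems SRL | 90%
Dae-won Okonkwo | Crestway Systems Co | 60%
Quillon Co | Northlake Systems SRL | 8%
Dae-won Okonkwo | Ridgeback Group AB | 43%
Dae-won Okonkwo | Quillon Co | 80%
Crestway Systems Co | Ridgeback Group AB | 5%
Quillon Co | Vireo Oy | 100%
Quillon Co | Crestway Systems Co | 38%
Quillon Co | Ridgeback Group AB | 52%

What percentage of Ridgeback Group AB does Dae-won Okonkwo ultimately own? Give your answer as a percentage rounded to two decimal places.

89.12%

Dae-won reaches Ridgeback along 4 paths.
Via Quillon → Crestway: 80% × 38% × 5% = 1.52%.
Via Crestway: 60% × 5% = 3%.
Direct stake: 43% = 43%.
Via Quillon: 80% × 52% = 41.6%.
Total: 1.52% + 3% + 43% + 41.6% = 89.12%.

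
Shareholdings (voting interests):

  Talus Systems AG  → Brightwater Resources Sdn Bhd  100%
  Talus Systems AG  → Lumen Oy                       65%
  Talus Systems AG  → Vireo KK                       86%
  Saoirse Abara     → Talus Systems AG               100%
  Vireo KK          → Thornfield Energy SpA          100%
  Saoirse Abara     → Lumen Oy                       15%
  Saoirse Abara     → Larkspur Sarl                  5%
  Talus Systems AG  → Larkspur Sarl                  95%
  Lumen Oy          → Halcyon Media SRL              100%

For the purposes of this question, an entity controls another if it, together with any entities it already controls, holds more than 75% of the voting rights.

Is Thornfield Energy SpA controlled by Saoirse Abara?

Saoirse holds 100% of Talus, so Saoirse controls Talus.
Talus holds 86% of Vireo, so Saoirse controls Vireo.
Vireo holds 100% of Thornfield, so Saoirse controls Thornfield.

Yes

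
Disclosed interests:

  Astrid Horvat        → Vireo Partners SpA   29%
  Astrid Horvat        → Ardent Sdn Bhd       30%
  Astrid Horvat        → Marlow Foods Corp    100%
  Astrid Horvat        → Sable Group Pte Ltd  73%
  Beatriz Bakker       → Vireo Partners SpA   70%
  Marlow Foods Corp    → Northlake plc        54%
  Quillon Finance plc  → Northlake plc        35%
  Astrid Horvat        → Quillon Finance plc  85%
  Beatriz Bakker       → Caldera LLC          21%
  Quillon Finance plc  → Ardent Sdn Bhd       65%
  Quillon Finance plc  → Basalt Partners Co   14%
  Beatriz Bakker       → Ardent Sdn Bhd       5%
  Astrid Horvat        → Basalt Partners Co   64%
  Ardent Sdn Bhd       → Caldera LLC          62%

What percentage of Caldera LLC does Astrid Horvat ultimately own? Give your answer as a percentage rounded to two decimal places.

52.86%

Astrid reaches Caldera along 2 paths.
Via Quillon → Ardent: 85% × 65% × 62% = 34.255%.
Via Ardent: 30% × 62% = 18.6%.
Total: 34.255% + 18.6% = 52.855%.
Rounded: 52.86%.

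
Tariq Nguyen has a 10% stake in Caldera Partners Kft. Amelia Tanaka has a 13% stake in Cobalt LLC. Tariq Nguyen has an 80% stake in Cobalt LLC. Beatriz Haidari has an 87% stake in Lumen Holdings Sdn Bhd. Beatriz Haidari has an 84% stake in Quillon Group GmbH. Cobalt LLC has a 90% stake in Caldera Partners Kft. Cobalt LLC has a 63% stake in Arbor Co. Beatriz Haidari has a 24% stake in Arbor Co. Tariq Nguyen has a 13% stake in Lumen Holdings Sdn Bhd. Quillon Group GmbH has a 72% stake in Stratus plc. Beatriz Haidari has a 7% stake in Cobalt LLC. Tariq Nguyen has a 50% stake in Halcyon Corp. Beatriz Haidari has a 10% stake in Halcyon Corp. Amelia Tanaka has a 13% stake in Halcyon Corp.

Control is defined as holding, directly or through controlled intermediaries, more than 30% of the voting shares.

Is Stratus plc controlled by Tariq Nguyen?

No

Tariq holds 80% of Cobalt, so Tariq controls Cobalt.
Tariq holds 50% of Halcyon, so Tariq controls Halcyon.
Cobalt and Tariq together hold 90% + 10% = 100% of Caldera, so Tariq controls Caldera.
Cobalt holds 63% of Arbor, so Tariq controls Arbor.
Neither Tariq nor any entity Tariq controls holds any voting interest in Stratus.
So Tariq does not control Stratus.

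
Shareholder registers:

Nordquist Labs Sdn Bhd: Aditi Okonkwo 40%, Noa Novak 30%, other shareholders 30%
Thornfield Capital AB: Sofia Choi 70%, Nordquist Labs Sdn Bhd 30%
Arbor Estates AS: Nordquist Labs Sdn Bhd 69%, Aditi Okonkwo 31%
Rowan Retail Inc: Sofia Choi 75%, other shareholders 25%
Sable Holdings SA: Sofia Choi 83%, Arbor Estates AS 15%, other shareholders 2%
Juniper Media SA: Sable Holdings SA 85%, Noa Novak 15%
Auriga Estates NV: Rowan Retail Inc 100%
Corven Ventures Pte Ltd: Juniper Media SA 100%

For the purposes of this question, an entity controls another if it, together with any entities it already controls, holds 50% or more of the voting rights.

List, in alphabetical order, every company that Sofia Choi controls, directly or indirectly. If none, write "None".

Sofia holds 70% of Thornfield, so Sofia controls Thornfield.
Sofia holds 75% of Rowan, so Sofia controls Rowan.
Sofia holds 83% of Sable, so Sofia controls Sable.
Sable holds 85% of Juniper, so Sofia controls Juniper.
Rowan holds 100% of Auriga, so Sofia controls Auriga.
Juniper holds 100% of Corven, so Sofia controls Corven.
No other company's threshold is met.

Auriga Estates NV, Corven Ventures Pte Ltd, Juniper Media SA, Rowan Retail Inc, Sable Holdings SA, Thornfield Capital AB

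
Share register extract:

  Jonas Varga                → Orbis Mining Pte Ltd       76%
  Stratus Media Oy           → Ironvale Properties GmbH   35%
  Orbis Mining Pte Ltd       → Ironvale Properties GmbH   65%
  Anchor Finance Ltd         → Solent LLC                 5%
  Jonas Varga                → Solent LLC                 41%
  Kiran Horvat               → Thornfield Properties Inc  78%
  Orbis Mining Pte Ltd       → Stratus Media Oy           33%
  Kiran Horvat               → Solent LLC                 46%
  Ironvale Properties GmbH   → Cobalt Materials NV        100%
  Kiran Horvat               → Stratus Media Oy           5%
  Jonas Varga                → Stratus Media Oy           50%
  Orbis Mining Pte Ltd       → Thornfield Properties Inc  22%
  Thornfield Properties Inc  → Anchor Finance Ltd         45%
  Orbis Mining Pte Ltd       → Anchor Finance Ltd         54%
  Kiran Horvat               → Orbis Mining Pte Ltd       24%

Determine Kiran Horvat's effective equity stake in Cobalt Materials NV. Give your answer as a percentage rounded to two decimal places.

Kiran reaches Cobalt along 3 paths.
Via Orbis → Ironvale: 24% × 65% × 100% = 15.6%.
Via Orbis → Stratus → Ironvale: 24% × 33% × 35% × 100% = 2.772%.
Via Stratus → Ironvale: 5% × 35% × 100% = 1.75%.
Total: 15.6% + 2.772% + 1.75% = 20.122%.
Rounded: 20.12%.

20.12%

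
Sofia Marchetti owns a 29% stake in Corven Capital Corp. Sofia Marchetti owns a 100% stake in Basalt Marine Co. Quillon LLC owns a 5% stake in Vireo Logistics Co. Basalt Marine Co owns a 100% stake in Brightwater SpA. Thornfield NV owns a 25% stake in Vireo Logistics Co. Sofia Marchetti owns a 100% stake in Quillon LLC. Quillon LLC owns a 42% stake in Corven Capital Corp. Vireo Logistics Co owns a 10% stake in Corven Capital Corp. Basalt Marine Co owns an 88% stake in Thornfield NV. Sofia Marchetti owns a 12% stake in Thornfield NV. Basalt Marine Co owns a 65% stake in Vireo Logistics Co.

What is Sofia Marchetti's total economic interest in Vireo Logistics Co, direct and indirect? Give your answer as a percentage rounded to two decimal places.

Sofia reaches Vireo along 4 paths.
Via Quillon: 100% × 5% = 5%.
Via Basalt: 100% × 65% = 65%.
Via Basalt → Thornfield: 100% × 88% × 25% = 22%.
Via Thornfield: 12% × 25% = 3%.
Total: 5% + 65% + 22% + 3% = 95%.
Rounded: 95.00%.

95.00%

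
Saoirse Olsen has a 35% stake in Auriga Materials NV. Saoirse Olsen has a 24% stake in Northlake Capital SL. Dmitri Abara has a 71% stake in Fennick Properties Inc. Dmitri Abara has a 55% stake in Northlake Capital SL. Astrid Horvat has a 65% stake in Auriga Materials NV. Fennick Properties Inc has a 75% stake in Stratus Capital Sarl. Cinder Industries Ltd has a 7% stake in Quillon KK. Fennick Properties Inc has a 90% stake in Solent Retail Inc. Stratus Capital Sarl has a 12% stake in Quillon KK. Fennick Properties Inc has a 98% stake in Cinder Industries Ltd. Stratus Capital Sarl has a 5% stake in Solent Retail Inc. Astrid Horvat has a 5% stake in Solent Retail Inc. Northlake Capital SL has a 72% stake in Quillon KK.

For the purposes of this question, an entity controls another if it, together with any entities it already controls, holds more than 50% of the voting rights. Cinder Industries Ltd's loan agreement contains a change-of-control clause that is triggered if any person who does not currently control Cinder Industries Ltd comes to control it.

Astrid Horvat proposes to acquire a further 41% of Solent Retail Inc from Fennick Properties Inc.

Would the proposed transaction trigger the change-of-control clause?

No

The purchase adds only to Astrid's holdings (Fennick's stake shrinks), so Astrid is the only person who could newly come to control Cinder.
Astrid holds 65% of Auriga, so Astrid controls Auriga.
Neither Astrid nor any entity Astrid controls holds any voting interest in Cinder.
So before the transaction, Astrid does not control Cinder.
After the purchase, Astrid's direct stake in Solent rises to 5% + 41% = 46%, and Fennick's stake falls to 49%.
Astrid's side now holds 46% of Solent, not > 50%, so Astrid still does not control Solent.
After the transaction, neither Astrid nor any entity Astrid controls holds a voting interest in Cinder, so Astrid still does not control it.
No new person acquires control, so the clause is not triggered.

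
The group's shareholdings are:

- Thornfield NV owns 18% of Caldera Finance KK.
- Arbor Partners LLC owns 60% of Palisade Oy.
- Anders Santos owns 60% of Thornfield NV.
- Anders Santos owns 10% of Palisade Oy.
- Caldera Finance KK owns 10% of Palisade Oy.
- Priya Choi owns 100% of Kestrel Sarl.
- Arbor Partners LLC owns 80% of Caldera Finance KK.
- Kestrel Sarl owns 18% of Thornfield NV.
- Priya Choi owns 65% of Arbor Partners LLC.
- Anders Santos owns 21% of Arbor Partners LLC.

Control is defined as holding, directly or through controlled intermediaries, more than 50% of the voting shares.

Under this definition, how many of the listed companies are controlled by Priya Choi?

4

Priya holds 65% of Arbor, so Priya controls Arbor.
Priya holds 100% of Kestrel, so Priya controls Kestrel.
Arbor holds 80% of Caldera, so Priya controls Caldera.
Arbor and Caldera together hold 60% + 10% = 70% of Palisade, so Priya controls Palisade.
No other company's threshold is met.
Priya controls 4 companies.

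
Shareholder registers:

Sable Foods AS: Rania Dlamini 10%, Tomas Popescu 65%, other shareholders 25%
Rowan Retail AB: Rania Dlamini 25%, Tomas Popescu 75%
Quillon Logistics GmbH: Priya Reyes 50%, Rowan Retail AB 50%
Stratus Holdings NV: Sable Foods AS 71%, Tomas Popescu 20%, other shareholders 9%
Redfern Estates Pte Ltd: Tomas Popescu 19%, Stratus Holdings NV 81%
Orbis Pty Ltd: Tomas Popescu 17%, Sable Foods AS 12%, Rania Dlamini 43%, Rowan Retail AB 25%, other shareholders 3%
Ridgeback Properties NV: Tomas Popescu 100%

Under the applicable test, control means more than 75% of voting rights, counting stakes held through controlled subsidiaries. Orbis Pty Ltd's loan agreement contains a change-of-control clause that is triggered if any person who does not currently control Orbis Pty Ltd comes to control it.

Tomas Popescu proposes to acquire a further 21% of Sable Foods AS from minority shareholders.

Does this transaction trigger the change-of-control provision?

The purchase changes only Tomas's holdings, so Tomas is the only person who could newly come to control Orbis.
Tomas holds 100% of Ridgeback, so Tomas controls Ridgeback.
In Orbis, Tomas's side holds only 17%, not > 75%.
So before the transaction, Tomas does not control Orbis.
After the purchase, Tomas's direct stake in Sable rises to 65% + 21% = 86%.
Tomas holds 86% of Sable, so Tomas controls Sable.
Sable and Tomas together hold 71% + 20% = 91% of Stratus, so Tomas controls Stratus.
Tomas and Stratus together hold 19% + 81% = 100% of Redfern, so Tomas controls Redfern.
After the transaction, Tomas's side holds 17% + 12% = 29% of Orbis, not > 75%, so Tomas still does not control Orbis.
No new person acquires control, so the clause is not triggered.

No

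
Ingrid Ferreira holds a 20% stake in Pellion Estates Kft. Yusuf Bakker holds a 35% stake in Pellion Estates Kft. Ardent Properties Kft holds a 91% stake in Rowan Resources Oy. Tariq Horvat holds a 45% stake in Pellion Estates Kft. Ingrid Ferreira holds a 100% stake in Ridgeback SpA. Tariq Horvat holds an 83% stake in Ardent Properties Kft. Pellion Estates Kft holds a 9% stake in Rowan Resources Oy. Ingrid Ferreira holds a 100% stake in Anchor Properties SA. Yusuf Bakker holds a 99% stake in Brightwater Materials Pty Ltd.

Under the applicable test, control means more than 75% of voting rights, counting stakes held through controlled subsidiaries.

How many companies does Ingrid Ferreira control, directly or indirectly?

Ingrid holds 100% of Anchor, so Ingrid controls Anchor.
Ingrid holds 100% of Ridgeback, so Ingrid controls Ridgeback.
No other company's threshold is met.
Ingrid controls 2 companies.

2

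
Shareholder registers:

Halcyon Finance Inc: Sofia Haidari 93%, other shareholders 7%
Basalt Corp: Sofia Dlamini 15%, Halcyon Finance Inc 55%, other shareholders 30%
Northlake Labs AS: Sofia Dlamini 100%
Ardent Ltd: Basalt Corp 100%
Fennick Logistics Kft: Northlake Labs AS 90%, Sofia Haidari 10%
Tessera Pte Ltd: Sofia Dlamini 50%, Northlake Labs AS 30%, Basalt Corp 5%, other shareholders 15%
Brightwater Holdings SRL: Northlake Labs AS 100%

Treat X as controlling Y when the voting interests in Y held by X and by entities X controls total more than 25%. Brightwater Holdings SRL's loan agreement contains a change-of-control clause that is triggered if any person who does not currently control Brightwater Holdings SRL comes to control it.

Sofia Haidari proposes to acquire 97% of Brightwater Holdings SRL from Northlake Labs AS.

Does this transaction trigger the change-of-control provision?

Yes

The purchase adds only to Sofia Haidari's holdings (Northlake's stake shrinks), so Sofia Haidari is the only person who could newly come to control Brightwater.
Sofia Haidari holds 93% of Halcyon, so Sofia Haidari controls Halcyon.
Halcyon holds 55% of Basalt, so Sofia Haidari controls Basalt.
Basalt holds 100% of Ardent, so Sofia Haidari controls Ardent.
Neither Sofia Haidari nor any entity Sofia Haidari controls holds any voting interest in Brightwater.
So before the transaction, Sofia Haidari does not control Brightwater.
After the purchase, Sofia Haidari holds 97% of Brightwater directly, and Northlake's stake falls to 3%.
Sofia Haidari holds 97% of Brightwater, so Sofia Haidari controls Brightwater.
Sofia Haidari did not control Brightwater before and does after, so the clause is triggered.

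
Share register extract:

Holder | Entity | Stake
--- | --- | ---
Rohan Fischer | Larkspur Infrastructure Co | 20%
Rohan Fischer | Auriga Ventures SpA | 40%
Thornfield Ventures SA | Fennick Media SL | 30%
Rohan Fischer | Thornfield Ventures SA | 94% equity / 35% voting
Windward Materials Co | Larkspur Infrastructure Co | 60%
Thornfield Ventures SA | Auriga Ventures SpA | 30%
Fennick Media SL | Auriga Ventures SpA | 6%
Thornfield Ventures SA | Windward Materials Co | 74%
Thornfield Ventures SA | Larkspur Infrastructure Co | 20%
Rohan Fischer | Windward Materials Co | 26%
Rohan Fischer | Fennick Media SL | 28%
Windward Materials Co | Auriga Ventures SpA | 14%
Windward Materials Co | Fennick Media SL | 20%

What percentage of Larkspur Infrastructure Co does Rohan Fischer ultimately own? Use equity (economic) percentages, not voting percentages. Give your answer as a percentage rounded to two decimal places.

96.14%

Rohan reaches Larkspur along 4 paths.
Direct stake: 20% = 20%.
Via Thornfield: 94% × 20% = 18.8%.
Via Windward: 26% × 60% = 15.6%.
Via Thornfield → Windward: 94% × 74% × 60% = 41.736%.
Total: 20% + 18.8% + 15.6% + 41.736% = 96.136%.
Rounded: 96.14%.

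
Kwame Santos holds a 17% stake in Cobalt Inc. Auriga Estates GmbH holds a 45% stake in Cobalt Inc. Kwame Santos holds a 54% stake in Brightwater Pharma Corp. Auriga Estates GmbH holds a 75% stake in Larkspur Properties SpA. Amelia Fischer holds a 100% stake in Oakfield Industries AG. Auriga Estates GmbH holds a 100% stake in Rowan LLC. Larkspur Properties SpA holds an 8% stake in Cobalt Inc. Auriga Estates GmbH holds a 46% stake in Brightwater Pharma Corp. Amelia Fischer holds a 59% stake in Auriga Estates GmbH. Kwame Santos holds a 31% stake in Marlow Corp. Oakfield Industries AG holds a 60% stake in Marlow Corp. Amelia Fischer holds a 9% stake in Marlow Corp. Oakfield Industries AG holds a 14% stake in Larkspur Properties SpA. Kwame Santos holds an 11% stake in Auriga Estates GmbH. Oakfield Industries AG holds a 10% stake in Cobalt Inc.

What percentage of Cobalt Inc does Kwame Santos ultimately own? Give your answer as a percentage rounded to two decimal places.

Kwame reaches Cobalt along 3 paths.
Via Auriga: 11% × 45% = 4.95%.
Direct stake: 17% = 17%.
Via Auriga → Larkspur: 11% × 75% × 8% = 0.66%.
Total: 4.95% + 17% + 0.66% = 22.61%.

22.61%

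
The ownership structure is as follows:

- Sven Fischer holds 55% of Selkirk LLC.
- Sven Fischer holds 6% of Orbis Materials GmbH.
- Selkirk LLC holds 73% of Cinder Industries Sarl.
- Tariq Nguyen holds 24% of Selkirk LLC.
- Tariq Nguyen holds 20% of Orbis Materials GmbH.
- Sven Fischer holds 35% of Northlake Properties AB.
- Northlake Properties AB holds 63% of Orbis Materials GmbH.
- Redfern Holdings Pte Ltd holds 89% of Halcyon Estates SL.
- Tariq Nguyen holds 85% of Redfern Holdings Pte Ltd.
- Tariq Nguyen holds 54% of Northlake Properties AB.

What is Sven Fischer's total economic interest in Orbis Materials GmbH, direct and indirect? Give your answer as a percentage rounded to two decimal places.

28.05%

Sven reaches Orbis along 2 paths.
Via Northlake: 35% × 63% = 22.05%.
Direct stake: 6% = 6%.
Total: 22.05% + 6% = 28.05%.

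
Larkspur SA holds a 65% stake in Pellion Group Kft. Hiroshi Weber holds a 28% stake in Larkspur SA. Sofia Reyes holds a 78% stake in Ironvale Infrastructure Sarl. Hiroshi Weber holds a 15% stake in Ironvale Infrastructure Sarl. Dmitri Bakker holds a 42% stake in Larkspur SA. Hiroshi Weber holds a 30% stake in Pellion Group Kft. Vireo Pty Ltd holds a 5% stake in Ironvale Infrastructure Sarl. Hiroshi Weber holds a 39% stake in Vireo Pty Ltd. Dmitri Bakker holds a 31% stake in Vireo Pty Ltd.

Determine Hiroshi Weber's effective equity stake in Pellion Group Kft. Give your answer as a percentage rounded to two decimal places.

Hiroshi reaches Pellion along 2 paths.
Direct stake: 30% = 30%.
Via Larkspur: 28% × 65% = 18.2%.
Total: 30% + 18.2% = 48.2%.
Rounded: 48.20%.

48.20%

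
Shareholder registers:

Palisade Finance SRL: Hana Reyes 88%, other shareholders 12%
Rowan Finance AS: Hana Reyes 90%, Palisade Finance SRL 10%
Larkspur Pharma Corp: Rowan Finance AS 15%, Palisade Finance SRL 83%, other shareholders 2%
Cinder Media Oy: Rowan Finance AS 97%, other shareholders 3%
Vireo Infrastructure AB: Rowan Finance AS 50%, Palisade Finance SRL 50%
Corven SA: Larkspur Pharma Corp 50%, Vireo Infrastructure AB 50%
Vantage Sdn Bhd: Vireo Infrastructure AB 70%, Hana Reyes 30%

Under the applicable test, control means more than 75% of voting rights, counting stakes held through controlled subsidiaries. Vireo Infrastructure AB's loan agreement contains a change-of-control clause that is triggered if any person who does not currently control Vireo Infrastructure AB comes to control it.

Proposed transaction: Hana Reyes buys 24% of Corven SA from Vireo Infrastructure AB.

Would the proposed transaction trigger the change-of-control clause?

No

The purchase adds only to Hana's holdings (Vireo's stake shrinks), so Hana is the only person who could newly come to control Vireo.
Hana holds 88% of Palisade, so Hana controls Palisade.
Hana and Palisade together hold 90% + 10% = 100% of Rowan, so Hana controls Rowan.
Rowan and Palisade together hold 50% + 50% = 100% of Vireo, so Hana controls Vireo.
So Hana already controls Vireo before the transaction.
After the purchase, Hana holds 24% of Corven directly, and Vireo's stake falls to 26%.
Hana controlled Vireo already, so this is not a new person acquiring control; every other person's position is unchanged or reduced.
No new person acquires control, so the clause is not triggered.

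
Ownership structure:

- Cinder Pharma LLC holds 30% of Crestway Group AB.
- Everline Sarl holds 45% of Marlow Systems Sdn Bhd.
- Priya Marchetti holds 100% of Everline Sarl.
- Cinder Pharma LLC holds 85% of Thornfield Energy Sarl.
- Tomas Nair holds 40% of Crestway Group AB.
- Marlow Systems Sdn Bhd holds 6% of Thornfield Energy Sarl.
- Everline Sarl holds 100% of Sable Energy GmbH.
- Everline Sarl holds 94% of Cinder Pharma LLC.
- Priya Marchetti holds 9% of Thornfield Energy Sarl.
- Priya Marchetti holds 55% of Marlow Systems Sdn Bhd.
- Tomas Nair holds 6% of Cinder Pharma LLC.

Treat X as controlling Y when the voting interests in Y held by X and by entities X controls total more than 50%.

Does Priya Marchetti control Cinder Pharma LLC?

Yes

Priya holds 100% of Everline, so Priya controls Everline.
Everline holds 94% of Cinder, so Priya controls Cinder.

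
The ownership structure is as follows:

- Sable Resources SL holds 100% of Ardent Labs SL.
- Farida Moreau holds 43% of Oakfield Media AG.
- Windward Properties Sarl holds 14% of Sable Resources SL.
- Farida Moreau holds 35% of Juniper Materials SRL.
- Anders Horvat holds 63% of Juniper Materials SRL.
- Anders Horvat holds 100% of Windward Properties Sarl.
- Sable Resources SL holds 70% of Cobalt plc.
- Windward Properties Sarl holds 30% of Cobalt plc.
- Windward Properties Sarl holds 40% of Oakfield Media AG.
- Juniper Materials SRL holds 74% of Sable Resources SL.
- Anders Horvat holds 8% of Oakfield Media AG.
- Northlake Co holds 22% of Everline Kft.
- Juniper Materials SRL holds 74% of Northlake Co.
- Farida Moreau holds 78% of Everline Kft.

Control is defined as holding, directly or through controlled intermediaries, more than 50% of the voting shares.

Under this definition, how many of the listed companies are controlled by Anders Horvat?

Anders holds 100% of Windward, so Anders controls Windward.
Anders holds 63% of Juniper, so Anders controls Juniper.
Juniper holds 74% of Northlake, so Anders controls Northlake.
Windward and Juniper together hold 14% + 74% = 88% of Sable, so Anders controls Sable.
Sable holds 100% of Ardent, so Anders controls Ardent.
Sable and Windward together hold 70% + 30% = 100% of Cobalt, so Anders controls Cobalt.
No other company's threshold is met.
Anders controls 6 companies.

6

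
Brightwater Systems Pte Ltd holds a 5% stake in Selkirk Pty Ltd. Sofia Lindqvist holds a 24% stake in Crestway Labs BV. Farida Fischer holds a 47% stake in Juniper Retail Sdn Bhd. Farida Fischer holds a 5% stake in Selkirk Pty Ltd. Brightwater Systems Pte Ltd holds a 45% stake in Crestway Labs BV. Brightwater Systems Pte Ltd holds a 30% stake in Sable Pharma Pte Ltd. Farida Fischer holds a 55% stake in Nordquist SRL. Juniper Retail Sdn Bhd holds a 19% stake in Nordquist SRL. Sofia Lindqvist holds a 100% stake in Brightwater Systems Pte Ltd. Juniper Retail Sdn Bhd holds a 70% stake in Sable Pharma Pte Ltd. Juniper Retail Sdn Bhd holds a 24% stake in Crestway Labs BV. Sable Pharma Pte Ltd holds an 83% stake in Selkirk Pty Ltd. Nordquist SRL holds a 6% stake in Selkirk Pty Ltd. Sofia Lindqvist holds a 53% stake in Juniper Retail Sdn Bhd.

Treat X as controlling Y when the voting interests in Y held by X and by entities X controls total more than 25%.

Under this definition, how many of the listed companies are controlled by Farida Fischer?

4

Farida holds 47% of Juniper, so Farida controls Juniper.
Juniper and Farida together hold 19% + 55% = 74% of Nordquist, so Farida controls Nordquist.
Juniper holds 70% of Sable, so Farida controls Sable.
Farida and Sable and Nordquist together hold 5% + 83% + 6% = 94% of Selkirk, so Farida controls Selkirk.
No other company's threshold is met.
Farida controls 4 companies.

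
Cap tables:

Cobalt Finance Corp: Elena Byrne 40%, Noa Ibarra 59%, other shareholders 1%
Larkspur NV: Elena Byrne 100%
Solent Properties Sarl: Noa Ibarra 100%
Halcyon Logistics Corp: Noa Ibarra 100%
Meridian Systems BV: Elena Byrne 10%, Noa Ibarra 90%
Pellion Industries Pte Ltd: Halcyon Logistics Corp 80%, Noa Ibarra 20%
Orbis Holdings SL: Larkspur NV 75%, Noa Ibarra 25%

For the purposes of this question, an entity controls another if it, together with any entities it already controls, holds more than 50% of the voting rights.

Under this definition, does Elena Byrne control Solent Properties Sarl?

No

Elena holds 100% of Larkspur, so Elena controls Larkspur.
Larkspur holds 75% of Orbis, so Elena controls Orbis.
Neither Elena nor any entity Elena controls holds any voting interest in Solent.
So Elena does not control Solent.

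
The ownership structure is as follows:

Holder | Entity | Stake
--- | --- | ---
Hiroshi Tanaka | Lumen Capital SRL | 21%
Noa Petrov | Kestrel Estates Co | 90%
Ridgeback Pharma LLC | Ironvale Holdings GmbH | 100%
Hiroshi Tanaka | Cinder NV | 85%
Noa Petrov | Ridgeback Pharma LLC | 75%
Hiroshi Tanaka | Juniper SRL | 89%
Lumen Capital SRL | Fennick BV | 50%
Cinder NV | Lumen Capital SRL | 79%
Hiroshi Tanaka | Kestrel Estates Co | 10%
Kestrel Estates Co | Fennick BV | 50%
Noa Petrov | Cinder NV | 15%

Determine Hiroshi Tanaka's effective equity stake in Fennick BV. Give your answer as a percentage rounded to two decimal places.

49.08%

Hiroshi reaches Fennick along 3 paths.
Via Kestrel: 10% × 50% = 5%.
Via Lumen: 21% × 50% = 10.5%.
Via Cinder → Lumen: 85% × 79% × 50% = 33.575%.
Total: 5% + 10.5% + 33.575% = 49.075%.
Rounded: 49.08%.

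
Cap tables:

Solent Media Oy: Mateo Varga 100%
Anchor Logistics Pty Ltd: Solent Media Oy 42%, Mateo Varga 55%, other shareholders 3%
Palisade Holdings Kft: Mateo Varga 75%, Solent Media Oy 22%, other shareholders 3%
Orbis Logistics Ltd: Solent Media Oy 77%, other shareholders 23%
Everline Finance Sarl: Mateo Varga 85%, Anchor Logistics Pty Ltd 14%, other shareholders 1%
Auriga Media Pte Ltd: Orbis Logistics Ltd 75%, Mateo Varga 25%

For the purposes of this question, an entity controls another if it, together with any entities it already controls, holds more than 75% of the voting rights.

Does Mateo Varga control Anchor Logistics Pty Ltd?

Mateo holds 100% of Solent, so Mateo controls Solent.
Solent and Mateo together hold 42% + 55% = 97% of Anchor, so Mateo controls Anchor.

Yes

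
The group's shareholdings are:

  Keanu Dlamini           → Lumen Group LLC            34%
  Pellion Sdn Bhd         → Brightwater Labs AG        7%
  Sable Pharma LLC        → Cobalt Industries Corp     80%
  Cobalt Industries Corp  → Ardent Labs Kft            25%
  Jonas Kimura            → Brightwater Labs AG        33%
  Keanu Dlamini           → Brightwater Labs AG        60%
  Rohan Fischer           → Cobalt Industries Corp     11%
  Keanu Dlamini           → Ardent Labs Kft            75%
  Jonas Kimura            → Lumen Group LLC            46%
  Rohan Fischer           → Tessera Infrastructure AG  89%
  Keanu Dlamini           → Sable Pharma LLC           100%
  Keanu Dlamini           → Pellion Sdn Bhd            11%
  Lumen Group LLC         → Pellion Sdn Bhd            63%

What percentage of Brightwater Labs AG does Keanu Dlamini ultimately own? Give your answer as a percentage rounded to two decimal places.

Keanu reaches Brightwater along 3 paths.
Direct stake: 60% = 60%.
Via Lumen → Pellion: 34% × 63% × 7% = 1.4994%.
Via Pellion: 11% × 7% = 0.77%.
Total: 60% + 1.4994% + 0.77% = 62.2694%.
Rounded: 62.27%.

62.27%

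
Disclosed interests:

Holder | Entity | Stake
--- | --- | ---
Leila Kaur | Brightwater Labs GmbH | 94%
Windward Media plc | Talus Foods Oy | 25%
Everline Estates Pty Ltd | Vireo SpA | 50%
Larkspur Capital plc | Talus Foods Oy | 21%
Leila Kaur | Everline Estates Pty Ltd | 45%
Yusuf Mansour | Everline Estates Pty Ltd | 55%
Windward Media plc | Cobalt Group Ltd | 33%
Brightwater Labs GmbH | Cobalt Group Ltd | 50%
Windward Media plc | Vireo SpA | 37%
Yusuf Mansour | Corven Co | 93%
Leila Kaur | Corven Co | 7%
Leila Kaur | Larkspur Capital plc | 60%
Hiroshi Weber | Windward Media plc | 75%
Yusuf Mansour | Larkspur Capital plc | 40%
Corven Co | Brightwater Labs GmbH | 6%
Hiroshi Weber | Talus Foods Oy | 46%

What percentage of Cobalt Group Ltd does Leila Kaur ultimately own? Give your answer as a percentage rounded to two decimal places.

Leila reaches Cobalt along 2 paths.
Via Brightwater: 94% × 50% = 47%.
Via Corven → Brightwater: 7% × 6% × 50% = 0.21%.
Total: 47% + 0.21% = 47.21%.

47.21%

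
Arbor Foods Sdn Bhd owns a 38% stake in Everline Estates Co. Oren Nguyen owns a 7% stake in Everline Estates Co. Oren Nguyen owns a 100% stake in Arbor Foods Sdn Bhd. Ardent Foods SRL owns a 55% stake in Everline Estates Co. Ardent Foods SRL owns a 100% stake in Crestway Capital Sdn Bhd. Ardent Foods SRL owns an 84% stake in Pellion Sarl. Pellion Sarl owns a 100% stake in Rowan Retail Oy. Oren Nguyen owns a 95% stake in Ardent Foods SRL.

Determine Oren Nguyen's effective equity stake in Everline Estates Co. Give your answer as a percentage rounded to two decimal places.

97.25%

Oren reaches Everline along 3 paths.
Via Arbor: 100% × 38% = 38%.
Direct stake: 7% = 7%.
Via Ardent: 95% × 55% = 52.25%.
Total: 38% + 7% + 52.25% = 97.25%.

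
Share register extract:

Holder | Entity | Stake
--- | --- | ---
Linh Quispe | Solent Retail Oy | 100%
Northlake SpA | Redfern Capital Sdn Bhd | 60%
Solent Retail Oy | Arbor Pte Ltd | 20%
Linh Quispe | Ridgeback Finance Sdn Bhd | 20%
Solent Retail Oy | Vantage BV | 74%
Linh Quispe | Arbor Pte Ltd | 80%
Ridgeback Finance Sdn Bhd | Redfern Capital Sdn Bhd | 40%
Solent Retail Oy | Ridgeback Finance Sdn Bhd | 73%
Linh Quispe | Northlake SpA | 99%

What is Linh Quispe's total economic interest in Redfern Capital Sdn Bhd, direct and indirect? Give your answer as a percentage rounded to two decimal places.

96.60%

Linh reaches Redfern along 3 paths.
Via Solent → Ridgeback: 100% × 73% × 40% = 29.2%.
Via Ridgeback: 20% × 40% = 8%.
Via Northlake: 99% × 60% = 59.4%.
Total: 29.2% + 8% + 59.4% = 96.6%.
Rounded: 96.60%.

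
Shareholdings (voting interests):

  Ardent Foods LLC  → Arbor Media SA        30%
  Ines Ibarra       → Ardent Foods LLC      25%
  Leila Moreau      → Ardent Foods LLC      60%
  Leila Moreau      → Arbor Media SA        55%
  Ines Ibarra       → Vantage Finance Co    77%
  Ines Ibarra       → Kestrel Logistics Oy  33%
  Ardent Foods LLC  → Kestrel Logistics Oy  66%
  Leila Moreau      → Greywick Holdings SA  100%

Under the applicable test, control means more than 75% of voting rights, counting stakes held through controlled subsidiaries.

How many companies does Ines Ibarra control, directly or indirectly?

1

Ines holds 77% of Vantage, so Ines controls Vantage.
No other company's threshold is met.
Ines controls 1 company.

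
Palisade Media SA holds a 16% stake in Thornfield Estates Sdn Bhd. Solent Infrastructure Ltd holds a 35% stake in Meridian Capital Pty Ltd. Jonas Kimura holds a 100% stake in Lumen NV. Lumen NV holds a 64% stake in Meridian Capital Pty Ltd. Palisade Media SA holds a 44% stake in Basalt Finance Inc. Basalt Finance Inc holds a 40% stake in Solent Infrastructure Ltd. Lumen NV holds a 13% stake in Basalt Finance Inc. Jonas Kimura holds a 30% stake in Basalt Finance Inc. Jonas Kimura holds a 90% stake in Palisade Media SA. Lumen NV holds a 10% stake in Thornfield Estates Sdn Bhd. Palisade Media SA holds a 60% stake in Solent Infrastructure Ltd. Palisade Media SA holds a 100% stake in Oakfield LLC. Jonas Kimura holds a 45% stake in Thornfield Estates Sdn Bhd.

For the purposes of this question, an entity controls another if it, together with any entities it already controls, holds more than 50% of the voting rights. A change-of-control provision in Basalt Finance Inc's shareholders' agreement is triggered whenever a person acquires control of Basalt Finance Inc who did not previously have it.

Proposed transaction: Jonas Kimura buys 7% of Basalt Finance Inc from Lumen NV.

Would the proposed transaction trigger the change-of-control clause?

No

The purchase adds only to Jonas's holdings (Lumen's stake shrinks), so Jonas is the only person who could newly come to control Basalt.
Jonas holds 90% of Palisade, so Jonas controls Palisade.
Jonas holds 100% of Lumen, so Jonas controls Lumen.
Lumen and Jonas and Palisade together hold 13% + 30% + 44% = 87% of Basalt, so Jonas controls Basalt.
So Jonas already controls Basalt before the transaction.
After the purchase, Jonas's direct stake in Basalt rises to 30% + 7% = 37%, and Lumen's stake falls to 6%.
Jonas controlled Basalt already, so this is not a new person acquiring control; every other person's position is unchanged or reduced.
No new person acquires control, so the clause is not triggered.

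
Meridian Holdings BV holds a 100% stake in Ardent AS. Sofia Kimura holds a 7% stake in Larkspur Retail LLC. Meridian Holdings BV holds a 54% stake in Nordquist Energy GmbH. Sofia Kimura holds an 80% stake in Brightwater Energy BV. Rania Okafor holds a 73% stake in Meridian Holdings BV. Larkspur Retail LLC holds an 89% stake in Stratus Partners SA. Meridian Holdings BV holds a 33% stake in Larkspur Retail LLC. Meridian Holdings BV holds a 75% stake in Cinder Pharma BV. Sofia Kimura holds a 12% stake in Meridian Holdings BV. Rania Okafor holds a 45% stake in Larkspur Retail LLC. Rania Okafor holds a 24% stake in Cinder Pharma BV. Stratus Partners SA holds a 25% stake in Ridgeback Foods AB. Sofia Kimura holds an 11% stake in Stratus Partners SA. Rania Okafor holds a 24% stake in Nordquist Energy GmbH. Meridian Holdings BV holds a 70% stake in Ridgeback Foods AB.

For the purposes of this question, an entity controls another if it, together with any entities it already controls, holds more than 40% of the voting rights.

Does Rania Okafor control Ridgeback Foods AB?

Rania holds 73% of Meridian, so Rania controls Meridian.
Meridian and Rania together hold 33% + 45% = 78% of Larkspur, so Rania controls Larkspur.
Larkspur holds 89% of Stratus, so Rania controls Stratus.
Meridian and Stratus together hold 70% + 25% = 95% of Ridgeback, so Rania controls Ridgeback.

Yes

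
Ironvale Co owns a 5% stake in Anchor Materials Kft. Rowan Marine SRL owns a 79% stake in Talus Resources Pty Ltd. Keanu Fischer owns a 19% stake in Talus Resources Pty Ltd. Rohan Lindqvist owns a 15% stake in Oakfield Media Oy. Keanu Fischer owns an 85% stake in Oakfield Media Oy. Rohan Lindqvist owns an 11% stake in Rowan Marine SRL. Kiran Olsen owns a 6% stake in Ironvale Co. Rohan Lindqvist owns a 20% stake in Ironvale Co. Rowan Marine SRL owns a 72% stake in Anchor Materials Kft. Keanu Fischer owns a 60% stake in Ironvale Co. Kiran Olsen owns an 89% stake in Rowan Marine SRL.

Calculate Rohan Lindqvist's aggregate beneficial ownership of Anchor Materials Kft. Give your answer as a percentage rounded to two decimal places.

8.92%

Rohan reaches Anchor along 2 paths.
Via Ironvale: 20% × 5% = 1%.
Via Rowan: 11% × 72% = 7.92%.
Total: 1% + 7.92% = 8.92%.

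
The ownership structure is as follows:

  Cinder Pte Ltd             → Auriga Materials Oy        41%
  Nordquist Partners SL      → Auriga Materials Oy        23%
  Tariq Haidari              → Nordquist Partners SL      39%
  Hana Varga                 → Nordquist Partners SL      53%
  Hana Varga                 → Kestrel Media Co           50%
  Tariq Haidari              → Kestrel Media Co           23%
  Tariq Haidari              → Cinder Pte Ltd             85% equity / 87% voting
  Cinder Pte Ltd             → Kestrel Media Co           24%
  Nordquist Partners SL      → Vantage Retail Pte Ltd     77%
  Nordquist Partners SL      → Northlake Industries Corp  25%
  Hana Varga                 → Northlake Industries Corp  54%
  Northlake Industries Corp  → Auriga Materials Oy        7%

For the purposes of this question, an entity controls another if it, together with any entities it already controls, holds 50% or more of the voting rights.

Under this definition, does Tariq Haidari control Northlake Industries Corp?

No

Tariq holds 87% of Cinder, so Tariq controls Cinder.
Neither Tariq nor any entity Tariq controls holds any voting interest in Northlake.
So Tariq does not control Northlake.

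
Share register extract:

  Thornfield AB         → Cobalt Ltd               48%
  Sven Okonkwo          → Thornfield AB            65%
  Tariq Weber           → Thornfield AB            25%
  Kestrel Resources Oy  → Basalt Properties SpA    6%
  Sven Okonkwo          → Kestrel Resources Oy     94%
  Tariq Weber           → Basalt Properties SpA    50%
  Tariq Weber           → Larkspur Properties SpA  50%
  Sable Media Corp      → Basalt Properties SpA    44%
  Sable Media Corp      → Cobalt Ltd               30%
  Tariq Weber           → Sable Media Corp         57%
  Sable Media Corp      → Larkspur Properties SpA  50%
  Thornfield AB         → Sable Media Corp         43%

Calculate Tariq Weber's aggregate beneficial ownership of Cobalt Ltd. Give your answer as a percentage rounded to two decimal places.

Tariq reaches Cobalt along 3 paths.
Via Thornfield: 25% × 48% = 12%.
Via Sable: 57% × 30% = 17.1%.
Via Thornfield → Sable: 25% × 43% × 30% = 3.225%.
Total: 12% + 17.1% + 3.225% = 32.325%.
Rounded: 32.33%.

32.33%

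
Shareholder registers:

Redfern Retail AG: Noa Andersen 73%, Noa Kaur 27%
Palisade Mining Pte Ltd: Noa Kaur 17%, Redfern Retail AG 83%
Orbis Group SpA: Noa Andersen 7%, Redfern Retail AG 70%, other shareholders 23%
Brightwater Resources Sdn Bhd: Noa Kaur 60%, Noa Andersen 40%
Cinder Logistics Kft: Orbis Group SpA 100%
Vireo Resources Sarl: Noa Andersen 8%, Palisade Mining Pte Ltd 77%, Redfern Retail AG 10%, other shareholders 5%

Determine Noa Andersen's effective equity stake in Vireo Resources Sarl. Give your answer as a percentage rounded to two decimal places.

Noa Andersen reaches Vireo along 3 paths.
Direct stake: 8% = 8%.
Via Redfern → Palisade: 73% × 83% × 77% = 46.6543%.
Via Redfern: 73% × 10% = 7.3%.
Total: 8% + 46.6543% + 7.3% = 61.9543%.
Rounded: 61.95%.

61.95%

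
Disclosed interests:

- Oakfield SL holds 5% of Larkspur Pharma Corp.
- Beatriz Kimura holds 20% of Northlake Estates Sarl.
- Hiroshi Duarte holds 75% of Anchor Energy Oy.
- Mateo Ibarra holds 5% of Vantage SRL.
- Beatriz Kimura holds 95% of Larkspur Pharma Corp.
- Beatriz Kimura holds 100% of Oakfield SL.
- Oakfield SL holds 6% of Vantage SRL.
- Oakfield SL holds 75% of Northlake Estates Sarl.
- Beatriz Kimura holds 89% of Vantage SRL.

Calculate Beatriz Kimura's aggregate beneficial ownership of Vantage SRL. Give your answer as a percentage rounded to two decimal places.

95.00%

Beatriz reaches Vantage along 2 paths.
Direct stake: 89% = 89%.
Via Oakfield: 100% × 6% = 6%.
Total: 89% + 6% = 95%.
Rounded: 95.00%.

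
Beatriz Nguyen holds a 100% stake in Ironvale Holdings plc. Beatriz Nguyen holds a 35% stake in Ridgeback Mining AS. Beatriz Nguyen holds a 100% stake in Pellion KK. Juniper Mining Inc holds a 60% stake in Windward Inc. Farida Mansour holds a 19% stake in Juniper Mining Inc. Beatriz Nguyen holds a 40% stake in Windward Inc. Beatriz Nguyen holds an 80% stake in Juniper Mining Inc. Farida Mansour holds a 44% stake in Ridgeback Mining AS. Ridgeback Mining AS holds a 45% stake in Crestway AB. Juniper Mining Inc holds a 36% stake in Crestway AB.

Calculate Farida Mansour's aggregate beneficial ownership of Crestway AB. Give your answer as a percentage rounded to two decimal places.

Farida reaches Crestway along 2 paths.
Via Ridgeback: 44% × 45% = 19.8%.
Via Juniper: 19% × 36% = 6.84%.
Total: 19.8% + 6.84% = 26.64%.

26.64%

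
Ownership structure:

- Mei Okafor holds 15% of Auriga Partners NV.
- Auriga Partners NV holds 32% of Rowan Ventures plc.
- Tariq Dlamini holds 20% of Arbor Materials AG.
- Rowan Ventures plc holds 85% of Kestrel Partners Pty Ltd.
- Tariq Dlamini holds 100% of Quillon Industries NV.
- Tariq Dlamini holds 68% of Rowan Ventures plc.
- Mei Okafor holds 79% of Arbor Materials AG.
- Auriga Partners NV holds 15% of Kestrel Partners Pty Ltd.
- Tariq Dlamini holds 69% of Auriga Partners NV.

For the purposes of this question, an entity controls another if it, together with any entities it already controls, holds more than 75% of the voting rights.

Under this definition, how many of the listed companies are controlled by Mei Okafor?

1

Mei holds 79% of Arbor, so Mei controls Arbor.
No other company's threshold is met.
Mei controls 1 company.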